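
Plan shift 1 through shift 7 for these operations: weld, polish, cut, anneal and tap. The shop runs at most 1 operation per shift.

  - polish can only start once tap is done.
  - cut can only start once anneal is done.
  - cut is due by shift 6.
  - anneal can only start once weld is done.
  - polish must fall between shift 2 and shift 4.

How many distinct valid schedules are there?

Splitting on weld: it can be shift 1 (9), shift 2 (7), shift 3 (5), shift 4 (3). Listing each branch's schedules as (polish, cut, anneal, tap) by shift number:
weld=shift 1: (3,5,4,2) (3,6,4,2) (3,6,5,2) (4,5,2,3) (4,5,3,2) (4,6,2,3) (4,6,3,2) (4,6,5,2) (4,6,5,3) — 9.
weld=shift 2: (3,5,4,1) (3,6,4,1) (3,6,5,1) (4,5,3,1) (4,6,3,1) (4,6,5,1) (4,6,5,3) — 7.
weld=shift 3: (2,5,4,1) (2,6,4,1) (2,6,5,1) (4,6,5,1) (4,6,5,2) — 5.
weld=shift 4: (2,6,5,1) (3,6,5,1) (3,6,5,2) — 3.
Summing: 9 + 7 + 5 + 3 = 24.

24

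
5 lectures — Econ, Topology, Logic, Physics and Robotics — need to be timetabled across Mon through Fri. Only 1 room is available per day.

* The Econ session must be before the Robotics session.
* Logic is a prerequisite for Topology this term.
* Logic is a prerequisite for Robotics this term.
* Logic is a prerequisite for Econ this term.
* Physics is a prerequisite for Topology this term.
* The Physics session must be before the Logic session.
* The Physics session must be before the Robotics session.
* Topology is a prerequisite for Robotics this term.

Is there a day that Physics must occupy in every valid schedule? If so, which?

Downstream work caps Physics at Tue.
So Physics is pinned to Mon.

Mon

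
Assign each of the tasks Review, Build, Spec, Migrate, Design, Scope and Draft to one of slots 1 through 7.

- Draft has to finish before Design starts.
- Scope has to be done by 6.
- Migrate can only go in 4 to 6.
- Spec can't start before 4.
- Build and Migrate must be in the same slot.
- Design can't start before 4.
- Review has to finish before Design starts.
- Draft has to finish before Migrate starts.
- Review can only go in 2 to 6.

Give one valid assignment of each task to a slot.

Design -> 4; Build -> 4; Review -> 2; Migrate -> 4; Scope -> 1; Draft -> 1; Spec -> 4

Checking: Review(2) before Design(4); Draft(1) before Design(4); Draft(1) before Migrate(4); Build = Migrate = 4; Spec=4 in [4,7]; Scope=1 in [1,6]; Design=4 in [4,7]; Migrate=4 in [4,6]; Review=2 in [2,6].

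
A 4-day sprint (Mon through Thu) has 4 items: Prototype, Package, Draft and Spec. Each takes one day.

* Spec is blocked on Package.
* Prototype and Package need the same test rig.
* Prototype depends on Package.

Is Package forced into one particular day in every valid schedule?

Package can be Mon (e.g. Prototype in Tue, Package in Mon, Draft in Mon, Spec in Tue) or Tue (e.g. Package -> Tue; Draft -> Mon; Spec -> Wed; Prototype -> Wed).

No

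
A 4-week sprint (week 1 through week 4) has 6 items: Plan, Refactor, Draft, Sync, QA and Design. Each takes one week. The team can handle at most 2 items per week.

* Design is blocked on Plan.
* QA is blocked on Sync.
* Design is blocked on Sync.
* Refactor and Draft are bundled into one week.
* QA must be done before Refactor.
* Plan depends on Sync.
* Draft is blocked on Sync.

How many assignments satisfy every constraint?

3

Enumerating: Plan in week 2, Sync in week 1, Refactor in week 4, Design in week 3, QA in week 2, Draft in week 4 | Design=week 4, Sync=week 1, QA=week 2, Draft=week 3, Refactor=week 3, Plan=week 2 | QA -> week 3; Design -> week 3; Refactor -> week 4; Plan -> week 2; Draft -> week 4; Sync -> week 1.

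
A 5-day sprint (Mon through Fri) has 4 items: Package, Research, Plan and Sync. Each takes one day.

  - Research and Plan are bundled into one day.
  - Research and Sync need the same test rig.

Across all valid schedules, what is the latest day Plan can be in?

Plan at Fri is achievable: Package -> Mon; Research -> Fri; Sync -> Mon; Plan -> Fri.

Fri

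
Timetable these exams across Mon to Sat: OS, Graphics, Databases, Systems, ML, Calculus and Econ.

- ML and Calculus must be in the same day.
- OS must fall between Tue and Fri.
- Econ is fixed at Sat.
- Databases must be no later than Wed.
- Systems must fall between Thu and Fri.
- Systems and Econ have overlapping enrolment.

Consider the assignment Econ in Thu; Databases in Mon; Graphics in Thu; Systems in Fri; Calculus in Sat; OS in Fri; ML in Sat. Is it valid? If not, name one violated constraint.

Databases must be no later than Wed — holds.
Econ is fixed at Sat — violated.
Systems must fall between Thu and Fri — holds.
OS must fall between Tue and Fri — holds.
ML and Calculus must be in the same day — holds.
Systems and Econ have overlapping enrolment — holds.

No — it violates: Econ is fixed at Sat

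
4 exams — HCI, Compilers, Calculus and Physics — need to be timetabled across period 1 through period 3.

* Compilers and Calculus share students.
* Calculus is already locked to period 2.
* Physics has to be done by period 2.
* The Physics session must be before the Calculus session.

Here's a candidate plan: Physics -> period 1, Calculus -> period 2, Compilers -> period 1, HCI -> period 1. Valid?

Yes

Calculus is already locked to period 2 — holds.
Physics has to be done by period 2 — holds.
The Physics session must be before the Calculus session — holds.
Compilers and Calculus share students — holds.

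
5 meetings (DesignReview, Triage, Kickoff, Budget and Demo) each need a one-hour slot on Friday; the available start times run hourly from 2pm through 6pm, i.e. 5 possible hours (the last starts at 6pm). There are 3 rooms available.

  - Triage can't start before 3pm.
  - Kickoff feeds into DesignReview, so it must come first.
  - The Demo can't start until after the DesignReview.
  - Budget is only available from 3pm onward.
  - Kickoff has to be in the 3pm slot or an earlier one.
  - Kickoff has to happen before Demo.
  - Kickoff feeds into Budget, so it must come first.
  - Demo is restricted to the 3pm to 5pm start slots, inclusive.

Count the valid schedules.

60

Splitting on DesignReview: it can be 3pm (32), 4pm (28). Listing each branch's schedules as (Triage, Kickoff, Budget, Demo):
DesignReview=3pm: (3pm,2pm,3pm,4pm) (3pm,2pm,3pm,5pm) (3pm,2pm,4pm,4pm) (3pm,2pm,4pm,5pm) (3pm,2pm,5pm,4pm) (3pm,2pm,5pm,5pm) (3pm,2pm,6pm,4pm) (3pm,2pm,6pm,5pm) (4pm,2pm,3pm,4pm) (4pm,2pm,3pm,5pm) (4pm,2pm,4pm,4pm) (4pm,2pm,4pm,5pm) (4pm,2pm,5pm,4pm) (4pm,2pm,5pm,5pm) (4pm,2pm,6pm,4pm) (4pm,2pm,6pm,5pm) (5pm,2pm,3pm,4pm) (5pm,2pm,3pm,5pm) (5pm,2pm,4pm,4pm) (5pm,2pm,4pm,5pm) (5pm,2pm,5pm,4pm) (5pm,2pm,5pm,5pm) (5pm,2pm,6pm,4pm) (5pm,2pm,6pm,5pm) (6pm,2pm,3pm,4pm) (6pm,2pm,3pm,5pm) (6pm,2pm,4pm,4pm) (6pm,2pm,4pm,5pm) (6pm,2pm,5pm,4pm) (6pm,2pm,5pm,5pm) (6pm,2pm,6pm,4pm) (6pm,2pm,6pm,5pm) — 32.
DesignReview=4pm: (3pm,2pm,3pm,5pm) (3pm,2pm,4pm,5pm) (3pm,2pm,5pm,5pm) (3pm,2pm,6pm,5pm) (3pm,3pm,4pm,5pm) (3pm,3pm,5pm,5pm) (3pm,3pm,6pm,5pm) (4pm,2pm,3pm,5pm) (4pm,2pm,4pm,5pm) (4pm,2pm,5pm,5pm) (4pm,2pm,6pm,5pm) (4pm,3pm,4pm,5pm) (4pm,3pm,5pm,5pm) (4pm,3pm,6pm,5pm) (5pm,2pm,3pm,5pm) (5pm,2pm,4pm,5pm) (5pm,2pm,5pm,5pm) (5pm,2pm,6pm,5pm) (5pm,3pm,4pm,5pm) (5pm,3pm,5pm,5pm) (5pm,3pm,6pm,5pm) (6pm,2pm,3pm,5pm) (6pm,2pm,4pm,5pm) (6pm,2pm,5pm,5pm) (6pm,2pm,6pm,5pm) (6pm,3pm,4pm,5pm) (6pm,3pm,5pm,5pm) (6pm,3pm,6pm,5pm) — 28.
Summing: 32 + 28 = 60.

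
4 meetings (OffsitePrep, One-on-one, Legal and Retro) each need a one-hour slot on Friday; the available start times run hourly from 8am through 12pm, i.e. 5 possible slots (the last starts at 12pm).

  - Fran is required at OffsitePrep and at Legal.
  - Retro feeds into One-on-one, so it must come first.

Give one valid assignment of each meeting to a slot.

OffsitePrep=8am, One-on-one=9am, Retro=8am, Legal=9am

Checking: Retro(8am) before One-on-one(9am); OffsitePrep(8am) != Legal(9am).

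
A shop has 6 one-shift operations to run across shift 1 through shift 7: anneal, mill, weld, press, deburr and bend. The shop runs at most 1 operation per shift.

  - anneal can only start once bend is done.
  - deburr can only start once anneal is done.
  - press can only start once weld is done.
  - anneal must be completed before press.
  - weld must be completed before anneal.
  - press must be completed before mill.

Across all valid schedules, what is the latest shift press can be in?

Precedence pushes press to at least shift 3; downstream work caps press at shift 6.
press at shift 6 is achievable: deburr=shift 4, anneal=shift 3, mill=shift 7, press=shift 6, bend=shift 2, weld=shift 1.

shift 6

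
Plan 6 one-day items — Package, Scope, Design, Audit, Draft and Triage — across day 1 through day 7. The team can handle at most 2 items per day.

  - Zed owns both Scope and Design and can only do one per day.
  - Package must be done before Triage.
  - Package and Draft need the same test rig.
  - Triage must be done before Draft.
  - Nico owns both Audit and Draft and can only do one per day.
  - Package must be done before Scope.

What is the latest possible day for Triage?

day 6

Precedence pushes Triage to at least day 2; downstream work caps Triage at day 6.
Triage at day 6 is achievable: Draft -> day 7; Triage -> day 6; Audit -> day 2; Design -> day 1; Package -> day 1; Scope -> day 2.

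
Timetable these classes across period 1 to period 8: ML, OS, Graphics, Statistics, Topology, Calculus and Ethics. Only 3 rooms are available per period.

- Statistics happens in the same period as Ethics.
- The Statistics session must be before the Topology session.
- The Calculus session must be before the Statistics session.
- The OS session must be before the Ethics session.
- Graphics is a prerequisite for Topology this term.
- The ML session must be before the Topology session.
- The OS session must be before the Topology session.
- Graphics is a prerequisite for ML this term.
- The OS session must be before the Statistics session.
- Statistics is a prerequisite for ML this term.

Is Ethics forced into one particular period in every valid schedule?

No

Ethics can be period 2 (e.g. Calculus=period 1; Graphics=period 1; Ethics=period 2; Statistics=period 2; OS=period 1; Topology=period 4; ML=period 3) or period 3 (e.g. Calculus in period 1; Ethics in period 3; OS in period 1; Graphics in period 1; Topology in period 5; Statistics in period 3; ML in period 4).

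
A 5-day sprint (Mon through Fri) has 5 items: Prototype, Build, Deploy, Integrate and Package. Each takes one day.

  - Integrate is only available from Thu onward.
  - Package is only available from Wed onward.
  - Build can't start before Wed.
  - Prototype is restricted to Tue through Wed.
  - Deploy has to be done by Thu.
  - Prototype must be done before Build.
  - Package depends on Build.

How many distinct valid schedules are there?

Splitting on Prototype: it can be Tue (24), Wed (8). Listing each branch's schedules as (Build, Deploy, Integrate, Package):
Prototype=Tue: (Wed,Mon,Thu,Thu) (Wed,Mon,Thu,Fri) (Wed,Mon,Fri,Thu) (Wed,Mon,Fri,Fri) (Wed,Tue,Thu,Thu) (Wed,Tue,Thu,Fri) (Wed,Tue,Fri,Thu) (Wed,Tue,Fri,Fri) (Wed,Wed,Thu,Thu) (Wed,Wed,Thu,Fri) (Wed,Wed,Fri,Thu) (Wed,Wed,Fri,Fri) (Wed,Thu,Thu,Thu) (Wed,Thu,Thu,Fri) (Wed,Thu,Fri,Thu) (Wed,Thu,Fri,Fri) (Thu,Mon,Thu,Fri) (Thu,Mon,Fri,Fri) (Thu,Tue,Thu,Fri) (Thu,Tue,Fri,Fri) (Thu,Wed,Thu,Fri) (Thu,Wed,Fri,Fri) (Thu,Thu,Thu,Fri) (Thu,Thu,Fri,Fri) — 24.
Prototype=Wed: (Thu,Mon,Thu,Fri) (Thu,Mon,Fri,Fri) (Thu,Tue,Thu,Fri) (Thu,Tue,Fri,Fri) (Thu,Wed,Thu,Fri) (Thu,Wed,Fri,Fri) (Thu,Thu,Thu,Fri) (Thu,Thu,Fri,Fri) — 8.
Summing: 24 + 8 = 32.

32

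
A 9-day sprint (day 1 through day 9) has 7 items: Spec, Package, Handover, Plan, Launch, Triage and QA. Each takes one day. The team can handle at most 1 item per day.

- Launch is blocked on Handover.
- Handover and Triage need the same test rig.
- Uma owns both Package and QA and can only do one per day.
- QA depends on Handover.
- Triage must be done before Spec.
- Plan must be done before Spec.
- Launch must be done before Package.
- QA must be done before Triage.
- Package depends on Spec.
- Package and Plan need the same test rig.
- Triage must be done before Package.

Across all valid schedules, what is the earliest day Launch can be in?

day 2

Precedence pushes Launch to at least day 2; downstream work caps Launch at day 8.
Launch at day 2 is achievable: Plan=day 5; Package=day 7; Launch=day 2; QA=day 3; Spec=day 6; Handover=day 1; Triage=day 4.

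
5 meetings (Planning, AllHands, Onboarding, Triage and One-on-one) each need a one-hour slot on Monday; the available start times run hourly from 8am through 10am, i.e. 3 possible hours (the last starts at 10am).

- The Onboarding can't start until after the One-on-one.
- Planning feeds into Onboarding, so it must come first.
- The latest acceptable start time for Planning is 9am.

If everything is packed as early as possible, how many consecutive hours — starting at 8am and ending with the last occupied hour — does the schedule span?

The precedence chain requires at least 2 distinct hours.
2 works (last occupied hour: 9am): for example Planning=8am; Triage=8am; One-on-one=8am; AllHands=8am; Onboarding=9am.

2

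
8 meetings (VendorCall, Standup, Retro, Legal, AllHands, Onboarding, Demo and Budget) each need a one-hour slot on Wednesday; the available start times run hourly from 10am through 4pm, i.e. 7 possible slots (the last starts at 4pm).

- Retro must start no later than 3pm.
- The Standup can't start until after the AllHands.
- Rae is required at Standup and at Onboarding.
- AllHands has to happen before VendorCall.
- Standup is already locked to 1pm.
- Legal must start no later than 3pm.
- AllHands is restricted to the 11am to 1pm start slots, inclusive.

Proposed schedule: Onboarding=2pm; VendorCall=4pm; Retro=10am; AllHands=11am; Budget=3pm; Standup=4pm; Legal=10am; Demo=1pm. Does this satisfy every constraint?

Invalid. Standup is already locked to 1pm.

Retro must start no later than 3pm — holds.
Standup is already locked to 1pm — violated.
Legal must start no later than 3pm — holds.
AllHands has to happen before VendorCall — holds.
AllHands is restricted to the 11am to 1pm start slots, inclusive — holds.
The Standup can't start until after the AllHands — holds.
Rae is required at Standup and at Onboarding — holds.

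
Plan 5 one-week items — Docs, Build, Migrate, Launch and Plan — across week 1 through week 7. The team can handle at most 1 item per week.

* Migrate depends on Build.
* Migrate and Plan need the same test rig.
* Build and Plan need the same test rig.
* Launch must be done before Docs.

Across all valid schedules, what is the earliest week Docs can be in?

Precedence pushes Docs to at least week 2.
Docs at week 2 is achievable: Docs=week 2; Launch=week 1; Build=week 3; Migrate=week 4; Plan=week 5.

week 2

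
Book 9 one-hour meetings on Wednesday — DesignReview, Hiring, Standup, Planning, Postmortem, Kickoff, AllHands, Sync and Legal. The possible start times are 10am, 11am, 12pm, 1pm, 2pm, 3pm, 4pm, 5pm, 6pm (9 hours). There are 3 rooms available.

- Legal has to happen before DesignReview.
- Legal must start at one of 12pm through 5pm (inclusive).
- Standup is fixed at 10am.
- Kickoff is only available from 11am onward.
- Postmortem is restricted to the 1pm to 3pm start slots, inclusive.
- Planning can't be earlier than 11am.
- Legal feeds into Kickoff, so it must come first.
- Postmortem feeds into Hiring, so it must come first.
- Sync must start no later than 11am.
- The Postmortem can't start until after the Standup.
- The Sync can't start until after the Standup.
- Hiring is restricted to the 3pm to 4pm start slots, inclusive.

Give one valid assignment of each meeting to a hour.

Legal -> 12pm; Sync -> 11am; Postmortem -> 1pm; Planning -> 11am; Standup -> 10am; DesignReview -> 1pm; AllHands -> 10am; Kickoff -> 1pm; Hiring -> 3pm

Checking: Legal(12pm) before Kickoff(1pm); Standup(10am) before Sync(11am); Standup(10am) before Postmortem(1pm); Postmortem(1pm) before Hiring(3pm); Legal(12pm) before DesignReview(1pm); Kickoff=1pm in [11am,6pm]; Hiring=3pm in [3pm,4pm]; Planning=11am in [11am,6pm]; Legal=12pm in [12pm,5pm]; Postmortem=1pm in [1pm,3pm]; Sync=11am in [10am,11am]; Standup=10am in [10am,10am]; max 3 per hour (cap 3).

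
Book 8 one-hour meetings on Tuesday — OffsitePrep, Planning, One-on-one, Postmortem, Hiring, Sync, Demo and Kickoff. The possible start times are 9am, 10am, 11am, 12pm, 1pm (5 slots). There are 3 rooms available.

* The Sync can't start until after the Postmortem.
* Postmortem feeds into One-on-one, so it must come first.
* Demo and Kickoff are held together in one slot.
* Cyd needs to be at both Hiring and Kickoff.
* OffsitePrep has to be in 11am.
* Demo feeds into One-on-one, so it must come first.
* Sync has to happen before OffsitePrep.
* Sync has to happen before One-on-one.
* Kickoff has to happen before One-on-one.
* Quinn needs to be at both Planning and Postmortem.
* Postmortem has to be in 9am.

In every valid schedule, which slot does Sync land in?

10am

Postmortem is fixed at 9am and must come before Sync, so Sync is at least 10am.
OffsitePrep is fixed at 11am and must come after Sync, so Sync is at most 10am.
So Sync must be 10am.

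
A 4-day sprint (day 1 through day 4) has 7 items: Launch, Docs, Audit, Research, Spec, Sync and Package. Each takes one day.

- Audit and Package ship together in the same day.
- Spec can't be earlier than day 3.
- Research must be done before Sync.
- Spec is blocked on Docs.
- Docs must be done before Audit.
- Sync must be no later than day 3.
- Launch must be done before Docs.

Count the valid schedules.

18

Splitting on Launch: it can be day 1 (15), day 2 (3). Listing each branch's schedules as (Docs, Audit, Research, Spec, Sync, Package) by day number:
Launch=day 1: (2,3,1,3,2,3) (2,3,1,3,3,3) (2,3,1,4,2,3) (2,3,1,4,3,3) (2,3,2,3,3,3) (2,3,2,4,3,3) (2,4,1,3,2,4) (2,4,1,3,3,4) (2,4,1,4,2,4) (2,4,1,4,3,4) (2,4,2,3,3,4) (2,4,2,4,3,4) (3,4,1,4,2,4) (3,4,1,4,3,4) (3,4,2,4,3,4) — 15.
Launch=day 2: (3,4,1,4,2,4) (3,4,1,4,3,4) (3,4,2,4,3,4) — 3.
Summing: 15 + 3 = 18.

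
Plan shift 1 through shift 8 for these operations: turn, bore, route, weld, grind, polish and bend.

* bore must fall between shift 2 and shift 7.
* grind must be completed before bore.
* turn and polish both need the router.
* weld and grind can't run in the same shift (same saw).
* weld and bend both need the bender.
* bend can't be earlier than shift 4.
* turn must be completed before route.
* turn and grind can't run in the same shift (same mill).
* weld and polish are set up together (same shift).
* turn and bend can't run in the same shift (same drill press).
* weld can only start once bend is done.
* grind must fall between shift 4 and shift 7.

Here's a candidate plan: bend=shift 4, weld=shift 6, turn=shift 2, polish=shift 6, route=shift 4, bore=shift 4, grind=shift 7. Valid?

No. grind must be completed before bore is not satisfied.

weld and polish are set up together (same shift) — holds.
turn and grind can't run in the same shift (same mill) — holds.
grind must fall between shift 4 and shift 7 — holds.
weld and bend both need the bender — holds.
turn and bend can't run in the same shift (same drill press) — holds.
bore must fall between shift 2 and shift 7 — holds.
weld can only start once bend is done — holds.
weld and grind can't run in the same shift (same saw) — holds.
turn must be completed before route — holds.
bend can't be earlier than shift 4 — holds.
turn and polish both need the router — holds.
grind must be completed before bore — violated.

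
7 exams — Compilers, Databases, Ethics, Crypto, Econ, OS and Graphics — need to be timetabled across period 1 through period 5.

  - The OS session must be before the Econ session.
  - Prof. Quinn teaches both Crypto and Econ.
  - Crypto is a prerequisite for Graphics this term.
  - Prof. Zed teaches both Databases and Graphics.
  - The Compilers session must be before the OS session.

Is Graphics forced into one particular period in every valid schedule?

No

Graphics can be period 2 (e.g. Graphics -> period 2, Compilers -> period 1, Crypto -> period 1, Ethics -> period 1, OS -> period 2, Databases -> period 1, Econ -> period 3) or period 3 (e.g. Compilers -> period 1; Graphics -> period 3; OS -> period 2; Crypto -> period 1; Databases -> period 1; Ethics -> period 1; Econ -> period 3).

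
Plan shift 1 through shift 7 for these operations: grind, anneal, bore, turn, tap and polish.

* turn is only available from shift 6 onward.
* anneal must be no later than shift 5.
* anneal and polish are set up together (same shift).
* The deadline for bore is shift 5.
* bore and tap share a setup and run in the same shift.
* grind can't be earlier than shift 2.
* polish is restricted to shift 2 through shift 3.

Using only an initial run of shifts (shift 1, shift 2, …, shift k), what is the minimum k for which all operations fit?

turn can't be placed before shift 6, so the schedule must run through at least shift 6.
6 works (last occupied shift: shift 6): for example grind=shift 2, tap=shift 1, turn=shift 6, bore=shift 1, anneal=shift 2, polish=shift 2.

6 shifts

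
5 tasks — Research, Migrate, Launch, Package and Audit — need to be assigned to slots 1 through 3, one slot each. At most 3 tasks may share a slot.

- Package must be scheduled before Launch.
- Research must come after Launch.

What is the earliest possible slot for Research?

Precedence pushes Research to at least 3.
Research at 3 is achievable: Research -> 3, Migrate -> 1, Launch -> 2, Audit -> 1, Package -> 1.

3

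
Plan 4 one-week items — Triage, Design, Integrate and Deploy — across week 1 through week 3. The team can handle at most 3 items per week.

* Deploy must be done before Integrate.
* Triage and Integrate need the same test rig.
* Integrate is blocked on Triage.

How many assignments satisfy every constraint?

Splitting on Triage: it can be week 1 (9), week 2 (6). Listing each branch's schedules as (Design, Integrate, Deploy) by week number:
Triage=week 1: (1,2,1) (1,3,1) (1,3,2) (2,2,1) (2,3,1) (2,3,2) (3,2,1) (3,3,1) (3,3,2) — 9.
Triage=week 2: (1,3,1) (1,3,2) (2,3,1) (2,3,2) (3,3,1) (3,3,2) — 6.
Summing: 9 + 6 = 15.

15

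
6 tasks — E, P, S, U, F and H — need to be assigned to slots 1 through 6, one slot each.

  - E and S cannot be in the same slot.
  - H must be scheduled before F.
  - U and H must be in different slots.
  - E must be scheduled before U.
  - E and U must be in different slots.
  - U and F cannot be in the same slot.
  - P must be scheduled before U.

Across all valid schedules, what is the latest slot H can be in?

5

Downstream work caps H at 5.
H at 5 is achievable: E -> 1, H -> 5, P -> 1, U -> 2, S -> 2, F -> 6.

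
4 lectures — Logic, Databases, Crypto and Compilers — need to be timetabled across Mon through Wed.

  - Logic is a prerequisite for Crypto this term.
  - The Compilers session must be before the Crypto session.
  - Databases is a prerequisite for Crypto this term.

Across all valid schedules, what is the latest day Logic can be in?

Tue

Downstream work caps Logic at Tue.
Logic at Tue is achievable: Crypto=Wed, Databases=Mon, Compilers=Mon, Logic=Tue.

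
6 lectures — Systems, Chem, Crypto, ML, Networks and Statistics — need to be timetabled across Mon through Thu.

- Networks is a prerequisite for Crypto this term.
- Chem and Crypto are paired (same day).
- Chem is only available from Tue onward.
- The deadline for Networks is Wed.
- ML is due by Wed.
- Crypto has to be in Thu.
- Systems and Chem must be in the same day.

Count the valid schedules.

36

Splitting on ML: it can be Mon (12), Tue (12), Wed (12). Listing each branch's schedules as (Systems, Chem, Crypto, Networks, Statistics):
ML=Mon: (Thu,Thu,Thu,Mon,Mon) (Thu,Thu,Thu,Mon,Tue) (Thu,Thu,Thu,Mon,Wed) (Thu,Thu,Thu,Mon,Thu) (Thu,Thu,Thu,Tue,Mon) (Thu,Thu,Thu,Tue,Tue) (Thu,Thu,Thu,Tue,Wed) (Thu,Thu,Thu,Tue,Thu) (Thu,Thu,Thu,Wed,Mon) (Thu,Thu,Thu,Wed,Tue) (Thu,Thu,Thu,Wed,Wed) (Thu,Thu,Thu,Wed,Thu) — 12.
ML=Tue: (Thu,Thu,Thu,Mon,Mon) (Thu,Thu,Thu,Mon,Tue) (Thu,Thu,Thu,Mon,Wed) (Thu,Thu,Thu,Mon,Thu) (Thu,Thu,Thu,Tue,Mon) (Thu,Thu,Thu,Tue,Tue) (Thu,Thu,Thu,Tue,Wed) (Thu,Thu,Thu,Tue,Thu) (Thu,Thu,Thu,Wed,Mon) (Thu,Thu,Thu,Wed,Tue) (Thu,Thu,Thu,Wed,Wed) (Thu,Thu,Thu,Wed,Thu) — 12.
ML=Wed: (Thu,Thu,Thu,Mon,Mon) (Thu,Thu,Thu,Mon,Tue) (Thu,Thu,Thu,Mon,Wed) (Thu,Thu,Thu,Mon,Thu) (Thu,Thu,Thu,Tue,Mon) (Thu,Thu,Thu,Tue,Tue) (Thu,Thu,Thu,Tue,Wed) (Thu,Thu,Thu,Tue,Thu) (Thu,Thu,Thu,Wed,Mon) (Thu,Thu,Thu,Wed,Tue) (Thu,Thu,Thu,Wed,Wed) (Thu,Thu,Thu,Wed,Thu) — 12.
Summing: 12 + 12 + 12 = 36.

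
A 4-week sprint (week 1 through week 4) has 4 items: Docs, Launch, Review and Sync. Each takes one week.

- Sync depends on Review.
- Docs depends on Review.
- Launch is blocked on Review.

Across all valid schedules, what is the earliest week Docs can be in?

Precedence pushes Docs to at least week 2.
Docs at week 2 is achievable: Launch -> week 2; Docs -> week 2; Review -> week 1; Sync -> week 2.

week 2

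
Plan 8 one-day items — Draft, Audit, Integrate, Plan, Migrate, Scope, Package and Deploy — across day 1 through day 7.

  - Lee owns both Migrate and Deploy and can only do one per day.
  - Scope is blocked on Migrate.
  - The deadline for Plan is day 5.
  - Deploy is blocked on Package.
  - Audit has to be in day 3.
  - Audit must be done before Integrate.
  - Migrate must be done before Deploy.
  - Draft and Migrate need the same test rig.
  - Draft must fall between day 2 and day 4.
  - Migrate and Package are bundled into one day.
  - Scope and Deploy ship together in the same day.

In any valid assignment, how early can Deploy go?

day 2

Precedence pushes Deploy to at least day 2.
Deploy at day 2 is achievable: Integrate -> day 4; Migrate -> day 1; Audit -> day 3; Plan -> day 1; Scope -> day 2; Package -> day 1; Deploy -> day 2; Draft -> day 2.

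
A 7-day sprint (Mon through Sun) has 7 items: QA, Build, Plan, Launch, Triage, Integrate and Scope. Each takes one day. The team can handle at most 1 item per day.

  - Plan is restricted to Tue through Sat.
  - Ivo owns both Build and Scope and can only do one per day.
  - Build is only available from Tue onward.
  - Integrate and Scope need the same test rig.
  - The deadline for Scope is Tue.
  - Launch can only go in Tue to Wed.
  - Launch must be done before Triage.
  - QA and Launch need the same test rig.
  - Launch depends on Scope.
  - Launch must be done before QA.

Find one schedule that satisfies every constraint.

Launch in Tue; Triage in Sat; Build in Thu; Scope in Mon; Plan in Wed; QA in Fri; Integrate in Sun

Checking: Scope(Mon) before Launch(Tue); Launch(Tue) before Triage(Sat); Launch(Tue) before QA(Fri); Build(Thu) != Scope(Mon); QA(Fri) != Launch(Tue); Integrate(Sun) != Scope(Mon); Launch=Tue in [Tue,Wed]; Build=Thu in [Tue,Sun]; Plan=Wed in [Tue,Sat]; Scope=Mon in [Mon,Tue]; max 1 per day (cap 1).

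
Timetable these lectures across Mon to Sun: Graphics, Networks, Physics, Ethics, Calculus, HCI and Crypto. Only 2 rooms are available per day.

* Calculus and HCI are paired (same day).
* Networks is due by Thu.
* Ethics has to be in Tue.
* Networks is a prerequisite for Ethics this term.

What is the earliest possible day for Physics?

Physics at Mon is achievable: HCI in Wed; Crypto in Thu; Graphics in Tue; Ethics in Tue; Physics in Mon; Networks in Mon; Calculus in Wed.

Mon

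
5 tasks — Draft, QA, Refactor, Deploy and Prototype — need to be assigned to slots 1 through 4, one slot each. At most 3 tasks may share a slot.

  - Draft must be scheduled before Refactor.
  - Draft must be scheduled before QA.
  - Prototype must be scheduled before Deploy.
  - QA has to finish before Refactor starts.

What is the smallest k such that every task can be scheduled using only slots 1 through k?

3 slots

The precedence chain requires at least 3 distinct slots.
With at most 3 per slot and 5 tasks, at least 2 slots are needed.
3 works (last occupied slot: 3): for example Prototype in 1; Refactor in 3; Draft in 1; QA in 2; Deploy in 2.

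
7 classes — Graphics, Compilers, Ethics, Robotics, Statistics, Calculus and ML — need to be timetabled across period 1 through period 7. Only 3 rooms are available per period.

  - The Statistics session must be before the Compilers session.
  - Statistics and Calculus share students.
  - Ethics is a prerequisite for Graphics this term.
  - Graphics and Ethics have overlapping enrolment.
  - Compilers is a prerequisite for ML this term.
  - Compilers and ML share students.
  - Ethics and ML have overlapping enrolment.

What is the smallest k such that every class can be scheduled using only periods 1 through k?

3

The precedence chain requires at least 3 distinct periods.
With at most 3 per period and 7 classes, at least 3 periods are needed.
3 works (last occupied period: period 3): for example ML in period 3, Robotics in period 1, Ethics in period 1, Statistics in period 1, Compilers in period 2, Graphics in period 2, Calculus in period 2.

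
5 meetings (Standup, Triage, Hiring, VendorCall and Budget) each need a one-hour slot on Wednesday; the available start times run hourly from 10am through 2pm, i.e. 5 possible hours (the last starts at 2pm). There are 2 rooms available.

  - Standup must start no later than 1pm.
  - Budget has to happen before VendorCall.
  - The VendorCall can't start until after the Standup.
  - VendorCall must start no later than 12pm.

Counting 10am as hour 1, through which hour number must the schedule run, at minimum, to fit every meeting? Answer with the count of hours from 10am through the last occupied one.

The precedence chain requires at least 2 distinct hours.
With at most 2 per hour and 5 meetings, at least 3 hours are needed.
3 works (last occupied hour: 12pm): for example Budget=10am, Triage=11am, Hiring=12pm, VendorCall=11am, Standup=10am.

3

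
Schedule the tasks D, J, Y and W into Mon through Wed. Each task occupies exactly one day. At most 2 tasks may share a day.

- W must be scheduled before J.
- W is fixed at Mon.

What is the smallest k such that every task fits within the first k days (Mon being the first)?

The precedence chain requires at least 2 distinct days.
With at most 2 per day and 4 tasks, at least 2 days are needed.
2 works (last occupied day: Tue): for example W in Mon; D in Mon; J in Tue; Y in Tue.

2 days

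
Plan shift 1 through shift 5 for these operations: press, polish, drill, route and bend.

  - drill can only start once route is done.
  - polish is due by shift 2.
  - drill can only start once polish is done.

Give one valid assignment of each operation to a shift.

drill in shift 2, polish in shift 1, bend in shift 1, press in shift 1, route in shift 1

Checking: route(shift 1) before drill(shift 2); polish(shift 1) before drill(shift 2); polish=shift 1 in [shift 1,shift 2].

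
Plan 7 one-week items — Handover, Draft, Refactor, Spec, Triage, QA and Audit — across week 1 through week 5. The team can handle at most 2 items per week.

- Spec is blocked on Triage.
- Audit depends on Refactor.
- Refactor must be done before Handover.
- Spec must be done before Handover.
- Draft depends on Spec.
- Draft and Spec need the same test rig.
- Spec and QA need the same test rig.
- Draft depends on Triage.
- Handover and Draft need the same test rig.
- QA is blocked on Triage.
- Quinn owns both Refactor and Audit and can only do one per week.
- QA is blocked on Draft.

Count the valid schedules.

56

Splitting on Handover: it can be week 3 (7), week 4 (15), week 5 (34). Listing each branch's schedules as (Draft, Refactor, Spec, Triage, QA, Audit) by week number:
Handover=week 3: (4,1,2,1,5,2) (4,1,2,1,5,3) (4,1,2,1,5,4) (4,1,2,1,5,5) (4,2,2,1,5,3) (4,2,2,1,5,4) (4,2,2,1,5,5) — 7.
Handover=week 4: (3,1,2,1,4,2) (3,1,2,1,4,3) (3,1,2,1,4,5) (3,1,2,1,5,2) (3,1,2,1,5,3) (3,1,2,1,5,4) (3,1,2,1,5,5) (3,2,2,1,4,3) (3,2,2,1,4,5) (3,2,2,1,5,3) (3,2,2,1,5,4) (3,2,2,1,5,5) (3,3,2,1,4,5) (3,3,2,1,5,4) (3,3,2,1,5,5) — 15.
Handover=week 5: (3,1,2,1,4,2) (3,1,2,1,4,3) (3,1,2,1,4,4) (3,1,2,1,4,5) (3,1,2,1,5,2) (3,1,2,1,5,3) (3,1,2,1,5,4) (3,2,2,1,4,3) (3,2,2,1,4,4) (3,2,2,1,4,5) (3,2,2,1,5,3) (3,2,2,1,5,4) (3,3,2,1,4,4) (3,3,2,1,4,5) (3,3,2,1,5,4) (3,4,2,1,4,5) (4,1,2,1,5,2) (4,1,2,1,5,3) (4,1,2,1,5,4) (4,1,3,1,5,2) (4,1,3,1,5,3) (4,1,3,1,5,4) (4,1,3,2,5,2) (4,1,3,2,5,3) (4,1,3,2,5,4) (4,2,2,1,5,3) (4,2,2,1,5,4) (4,2,3,1,5,3) (4,2,3,1,5,4) (4,2,3,2,5,3) (4,2,3,2,5,4) (4,3,2,1,5,4) (4,3,3,1,5,4) (4,3,3,2,5,4) — 34.
Summing: 7 + 15 + 34 = 56.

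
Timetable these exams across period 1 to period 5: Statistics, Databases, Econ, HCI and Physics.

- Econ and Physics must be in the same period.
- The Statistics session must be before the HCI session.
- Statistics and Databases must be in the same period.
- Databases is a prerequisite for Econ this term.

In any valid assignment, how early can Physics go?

Physics must be in the same period as Econ, which can't be before period 2, so Physics is at least period 2.
Physics at period 2 is achievable: Econ=period 2; HCI=period 2; Databases=period 1; Statistics=period 1; Physics=period 2.

period 2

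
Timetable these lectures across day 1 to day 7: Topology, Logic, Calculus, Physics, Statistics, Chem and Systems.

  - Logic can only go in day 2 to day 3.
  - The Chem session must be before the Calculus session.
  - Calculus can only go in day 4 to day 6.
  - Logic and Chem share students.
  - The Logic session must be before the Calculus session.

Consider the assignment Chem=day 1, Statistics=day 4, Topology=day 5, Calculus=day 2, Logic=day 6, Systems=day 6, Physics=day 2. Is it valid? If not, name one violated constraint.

Invalid. The Logic session must be before the Calculus session.

The Logic session must be before the Calculus session — violated.
The Chem session must be before the Calculus session — holds.
Logic and Chem share students — holds.
Calculus can only go in day 4 to day 6 — violated.
Logic can only go in day 2 to day 3 — violated.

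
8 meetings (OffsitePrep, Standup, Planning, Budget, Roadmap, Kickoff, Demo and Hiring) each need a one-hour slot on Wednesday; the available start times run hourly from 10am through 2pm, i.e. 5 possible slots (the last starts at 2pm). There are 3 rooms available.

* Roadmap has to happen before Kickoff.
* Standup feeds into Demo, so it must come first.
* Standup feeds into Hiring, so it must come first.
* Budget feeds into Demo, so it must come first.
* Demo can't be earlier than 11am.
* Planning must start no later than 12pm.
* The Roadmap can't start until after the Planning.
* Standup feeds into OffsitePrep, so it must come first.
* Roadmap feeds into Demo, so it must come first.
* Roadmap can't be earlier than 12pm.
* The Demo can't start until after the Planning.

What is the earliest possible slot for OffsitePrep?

11am

Precedence pushes OffsitePrep to at least 11am.
OffsitePrep at 11am is achievable: Roadmap=12pm; Demo=1pm; Budget=10am; Hiring=11am; Standup=10am; OffsitePrep=11am; Kickoff=1pm; Planning=10am.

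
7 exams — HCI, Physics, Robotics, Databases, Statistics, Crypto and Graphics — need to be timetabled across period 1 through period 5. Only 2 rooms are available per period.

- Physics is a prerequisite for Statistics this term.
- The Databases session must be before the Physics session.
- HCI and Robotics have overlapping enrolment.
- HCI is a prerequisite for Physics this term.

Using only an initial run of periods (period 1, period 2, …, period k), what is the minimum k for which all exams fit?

4

The precedence chain requires at least 3 distinct periods.
With at most 2 per period and 7 exams, at least 4 periods are needed.
4 works (last occupied period: period 4): for example Graphics in period 4, Physics in period 2, Databases in period 1, Crypto in period 3, Robotics in period 2, HCI in period 1, Statistics in period 3.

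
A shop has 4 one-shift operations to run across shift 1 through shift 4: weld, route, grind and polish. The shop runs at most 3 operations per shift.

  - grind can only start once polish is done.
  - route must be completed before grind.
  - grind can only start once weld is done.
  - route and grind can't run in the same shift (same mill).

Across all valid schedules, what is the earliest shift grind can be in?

shift 2

Precedence pushes grind to at least shift 2.
grind at shift 2 is achievable: weld -> shift 1; polish -> shift 1; route -> shift 1; grind -> shift 2.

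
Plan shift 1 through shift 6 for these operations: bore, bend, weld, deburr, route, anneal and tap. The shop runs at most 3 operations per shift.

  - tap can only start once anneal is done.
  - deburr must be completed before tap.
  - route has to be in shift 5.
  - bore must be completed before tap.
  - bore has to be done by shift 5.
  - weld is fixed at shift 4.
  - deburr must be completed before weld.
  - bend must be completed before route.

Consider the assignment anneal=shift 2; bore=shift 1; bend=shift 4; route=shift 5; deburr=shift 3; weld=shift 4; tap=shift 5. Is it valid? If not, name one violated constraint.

weld is fixed at shift 4 — holds.
bore has to be done by shift 5 — holds.
deburr must be completed before weld — holds.
route has to be in shift 5 — holds.
The shop runs at most 3 operations per shift — holds.
bore must be completed before tap — holds.
tap can only start once anneal is done — holds.
bend must be completed before route — holds.
deburr must be completed before tap — holds.

Yes, all constraints hold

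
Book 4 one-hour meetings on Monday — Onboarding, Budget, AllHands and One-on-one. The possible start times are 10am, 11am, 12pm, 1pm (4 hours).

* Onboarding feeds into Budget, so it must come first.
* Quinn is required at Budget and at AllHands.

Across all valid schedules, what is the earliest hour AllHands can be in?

AllHands at 10am is achievable: Budget=11am, Onboarding=10am, One-on-one=10am, AllHands=10am.

10am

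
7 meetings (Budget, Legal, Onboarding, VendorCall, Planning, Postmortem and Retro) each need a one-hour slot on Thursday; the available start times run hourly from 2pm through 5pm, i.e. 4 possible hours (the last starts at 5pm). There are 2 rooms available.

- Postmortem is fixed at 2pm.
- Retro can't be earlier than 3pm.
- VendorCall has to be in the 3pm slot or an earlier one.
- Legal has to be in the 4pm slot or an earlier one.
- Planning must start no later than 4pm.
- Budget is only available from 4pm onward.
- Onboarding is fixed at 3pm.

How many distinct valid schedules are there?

15

Splitting on Budget: it can be 4pm (4), 5pm (11). Listing each branch's schedules as (Legal, Onboarding, VendorCall, Planning, Postmortem, Retro):
Budget=4pm: (2pm,3pm,3pm,4pm,2pm,5pm) (3pm,3pm,2pm,4pm,2pm,5pm) (4pm,3pm,2pm,3pm,2pm,5pm) (4pm,3pm,3pm,2pm,2pm,5pm) — 4.
Budget=5pm: (2pm,3pm,3pm,4pm,2pm,4pm) (2pm,3pm,3pm,4pm,2pm,5pm) (3pm,3pm,2pm,4pm,2pm,4pm) (3pm,3pm,2pm,4pm,2pm,5pm) (4pm,3pm,2pm,3pm,2pm,4pm) (4pm,3pm,2pm,3pm,2pm,5pm) (4pm,3pm,2pm,4pm,2pm,3pm) (4pm,3pm,2pm,4pm,2pm,5pm) (4pm,3pm,3pm,2pm,2pm,4pm) (4pm,3pm,3pm,2pm,2pm,5pm) (4pm,3pm,3pm,4pm,2pm,5pm) — 11.
Summing: 4 + 11 = 15.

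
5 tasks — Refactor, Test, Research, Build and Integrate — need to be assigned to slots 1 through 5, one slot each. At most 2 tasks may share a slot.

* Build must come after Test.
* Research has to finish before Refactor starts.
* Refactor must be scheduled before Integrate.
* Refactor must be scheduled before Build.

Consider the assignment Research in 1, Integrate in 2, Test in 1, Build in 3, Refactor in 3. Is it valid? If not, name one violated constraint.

Build must come after Test — holds.
Refactor must be scheduled before Integrate — violated.
At most 2 tasks may share a slot — holds.
Refactor must be scheduled before Build — violated.
Research has to finish before Refactor starts — holds.

Invalid. Refactor must be scheduled before Integrate.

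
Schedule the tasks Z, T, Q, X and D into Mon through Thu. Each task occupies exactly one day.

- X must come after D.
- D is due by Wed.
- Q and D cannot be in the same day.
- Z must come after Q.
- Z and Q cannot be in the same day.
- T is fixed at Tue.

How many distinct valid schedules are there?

22

Splitting on Z: it can be Tue (3), Wed (7), Thu (12). Listing each branch's schedules as (T, Q, X, D):
Z=Tue: (Tue,Mon,Wed,Tue) (Tue,Mon,Thu,Tue) (Tue,Mon,Thu,Wed) — 3.
Z=Wed: (Tue,Mon,Wed,Tue) (Tue,Mon,Thu,Tue) (Tue,Mon,Thu,Wed) (Tue,Tue,Tue,Mon) (Tue,Tue,Wed,Mon) (Tue,Tue,Thu,Mon) (Tue,Tue,Thu,Wed) — 7.
Z=Thu: (Tue,Mon,Wed,Tue) (Tue,Mon,Thu,Tue) (Tue,Mon,Thu,Wed) (Tue,Tue,Tue,Mon) (Tue,Tue,Wed,Mon) (Tue,Tue,Thu,Mon) (Tue,Tue,Thu,Wed) (Tue,Wed,Tue,Mon) (Tue,Wed,Wed,Mon) (Tue,Wed,Wed,Tue) (Tue,Wed,Thu,Mon) (Tue,Wed,Thu,Tue) — 12.
Summing: 3 + 7 + 12 = 22.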